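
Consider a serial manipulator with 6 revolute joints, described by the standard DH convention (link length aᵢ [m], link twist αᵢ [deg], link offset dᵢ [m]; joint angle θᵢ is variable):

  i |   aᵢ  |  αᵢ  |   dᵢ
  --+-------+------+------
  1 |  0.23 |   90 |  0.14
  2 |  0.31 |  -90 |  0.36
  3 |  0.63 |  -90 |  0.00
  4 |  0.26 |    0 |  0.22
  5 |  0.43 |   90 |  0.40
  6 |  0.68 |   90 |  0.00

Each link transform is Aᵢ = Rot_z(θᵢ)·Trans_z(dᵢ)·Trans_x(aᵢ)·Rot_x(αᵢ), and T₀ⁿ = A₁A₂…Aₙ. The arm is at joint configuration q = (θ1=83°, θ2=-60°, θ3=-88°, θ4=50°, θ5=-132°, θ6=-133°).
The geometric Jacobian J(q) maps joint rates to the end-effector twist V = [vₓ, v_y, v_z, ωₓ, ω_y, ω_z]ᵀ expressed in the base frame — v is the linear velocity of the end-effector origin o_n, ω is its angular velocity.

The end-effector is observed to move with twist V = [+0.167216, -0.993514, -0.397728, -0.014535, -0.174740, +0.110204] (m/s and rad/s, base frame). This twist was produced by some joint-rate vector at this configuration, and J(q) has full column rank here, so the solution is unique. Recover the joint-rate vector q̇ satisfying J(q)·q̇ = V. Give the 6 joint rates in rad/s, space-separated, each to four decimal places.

o_n = [1.1706, 0.1169, -0.3749]
J₁: ẑ×o_n = [-0.1169, 1.1706, 0.0000], ω = ẑ
J2: z=[0.9925, -0.1219, 0.0000] o=[0.0280, 0.2283, 0.1400] → [0.0628, 0.5111, 0.0287, 0.9925, -0.1219, 0.0000]
J3: z=[0.1055, 0.8596, 0.5000] o=[0.4042, 0.3383, -0.1285] → [-0.1011, 0.4092, -0.6821, 0.1055, 0.8596, 0.5000]
J4: z=[0.0263, 0.5002, -0.8655] o=[1.0305, 0.2724, -0.1475] → [-0.2484, -0.1153, -0.0742, 0.0263, 0.5002, -0.8655]
J5: z=[0.0263, 0.5002, -0.8655] o=[1.1814, 0.1938, -0.4426] → [-0.0327, 0.0075, 0.0034, 0.0263, 0.5002, -0.8655]
J6: z=[-0.9697, 0.2231, 0.0995] o=[1.2963, 0.7537, -0.5777] → [0.1086, 0.1841, 0.6455, -0.9697, 0.2231, 0.0995]
q̇ = J⁺·V = [-0.8590, -0.2970, 0.3710, -0.5660, -0.3710, -0.2740]

-0.8590 -0.2970 0.3710 -0.5660 -0.3710 -0.2740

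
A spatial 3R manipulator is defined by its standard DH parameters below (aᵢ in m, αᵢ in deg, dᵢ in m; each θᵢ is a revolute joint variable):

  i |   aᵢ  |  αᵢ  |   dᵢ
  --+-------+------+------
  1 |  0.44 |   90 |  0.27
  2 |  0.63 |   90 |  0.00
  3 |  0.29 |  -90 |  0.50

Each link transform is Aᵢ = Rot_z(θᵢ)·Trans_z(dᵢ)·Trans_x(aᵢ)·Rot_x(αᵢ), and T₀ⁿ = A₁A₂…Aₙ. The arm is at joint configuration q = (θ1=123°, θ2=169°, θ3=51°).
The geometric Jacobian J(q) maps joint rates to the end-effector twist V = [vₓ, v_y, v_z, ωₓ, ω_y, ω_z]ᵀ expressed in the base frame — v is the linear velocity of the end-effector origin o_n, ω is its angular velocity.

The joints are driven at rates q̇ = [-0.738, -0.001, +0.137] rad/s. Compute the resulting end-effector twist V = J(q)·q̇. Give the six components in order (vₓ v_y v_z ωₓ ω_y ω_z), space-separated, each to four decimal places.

o_n = [0.3318, -0.0971, 0.9158]
J₁: ẑ×o_n = [0.0971, 0.3318, -0.0000], ω = ẑ
J2: z=[0.8387, 0.5446, 0.0000] o=[-0.2396, 0.3690, 0.2700] → [0.3518, -0.5417, -0.7022, 0.8387, 0.5446, 0.0000]
J3: z=[-0.1039, 0.1600, 0.9816] o=[0.0972, -0.1496, 0.3902] → [0.0326, 0.2849, -0.0430, -0.1039, 0.1600, 0.9816]
V = J·q̇ = [-0.0676, -0.2053, -0.0052, -0.0151, 0.0214, -0.6035]

-0.0676 -0.2053 -0.0052 -0.0151 0.0214 -0.6035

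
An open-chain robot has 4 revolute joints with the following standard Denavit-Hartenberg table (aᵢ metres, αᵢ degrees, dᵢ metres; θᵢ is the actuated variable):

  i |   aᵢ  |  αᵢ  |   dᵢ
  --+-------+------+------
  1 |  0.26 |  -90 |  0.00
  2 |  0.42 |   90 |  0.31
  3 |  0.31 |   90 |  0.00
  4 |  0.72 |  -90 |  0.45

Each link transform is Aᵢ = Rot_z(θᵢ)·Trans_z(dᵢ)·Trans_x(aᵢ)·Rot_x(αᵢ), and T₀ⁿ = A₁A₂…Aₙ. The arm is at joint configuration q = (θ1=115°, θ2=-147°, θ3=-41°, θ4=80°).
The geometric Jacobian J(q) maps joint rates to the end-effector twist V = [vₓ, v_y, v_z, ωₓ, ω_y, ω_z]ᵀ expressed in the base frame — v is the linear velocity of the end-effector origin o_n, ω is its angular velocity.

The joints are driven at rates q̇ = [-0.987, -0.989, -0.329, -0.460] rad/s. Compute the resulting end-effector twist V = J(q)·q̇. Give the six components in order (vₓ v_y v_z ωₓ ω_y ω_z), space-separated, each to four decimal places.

o_n = [0.4994, -0.3256, -0.3479]
J₁: ẑ×o_n = [0.3256, 0.4994, -0.0000], ω = ẑ
J2: z=[-0.9063, -0.4226, 0.0000] o=[-0.1099, 0.2356, 0.0000] → [0.1470, -0.3153, 0.7662, -0.9063, -0.4226, 0.0000]
J3: z=[0.2302, -0.4936, -0.8387] o=[-0.2420, -0.2146, 0.2287] → [0.1915, -0.4891, 0.3404, 0.2302, -0.4936, -0.8387]
J4: z=[0.4515, 0.8176, -0.3573] o=[0.0253, -0.3065, 0.3562] → [-0.5825, 0.1484, -0.3963, 0.4515, 0.8176, -0.3573]
V = J·q̇ = [-0.2619, -0.0885, -0.6874, 0.6129, 0.2043, -0.5467]

-0.2619 -0.0885 -0.6874 0.6129 0.2043 -0.5467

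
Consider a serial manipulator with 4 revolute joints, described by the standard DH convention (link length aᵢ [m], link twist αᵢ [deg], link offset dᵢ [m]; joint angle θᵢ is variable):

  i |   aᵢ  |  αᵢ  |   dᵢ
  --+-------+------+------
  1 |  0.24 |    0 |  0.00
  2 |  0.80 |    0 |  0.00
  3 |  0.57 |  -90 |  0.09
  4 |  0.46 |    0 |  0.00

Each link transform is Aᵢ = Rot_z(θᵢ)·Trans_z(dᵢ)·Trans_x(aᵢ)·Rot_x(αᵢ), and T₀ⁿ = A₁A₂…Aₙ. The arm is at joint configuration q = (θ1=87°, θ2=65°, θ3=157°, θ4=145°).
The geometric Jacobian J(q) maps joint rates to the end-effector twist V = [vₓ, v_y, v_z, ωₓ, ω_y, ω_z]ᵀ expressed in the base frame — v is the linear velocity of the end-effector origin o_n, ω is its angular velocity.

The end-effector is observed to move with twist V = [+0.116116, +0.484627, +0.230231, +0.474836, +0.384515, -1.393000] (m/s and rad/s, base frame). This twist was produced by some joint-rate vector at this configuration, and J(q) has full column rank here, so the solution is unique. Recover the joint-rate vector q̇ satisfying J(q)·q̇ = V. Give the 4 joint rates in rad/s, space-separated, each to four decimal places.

o_n = [-0.5722, 0.4651, -0.1738]
J₁: ẑ×o_n = [-0.4651, -0.5722, 0.0000], ω = ẑ
J2: z=[0.0000, 0.0000, 1.0000] o=[0.0126, 0.2397, 0.0000] → [-0.2254, -0.5848, 0.0000, 0.0000, 0.0000, 1.0000]
J3: z=[0.0000, 0.0000, 1.0000] o=[-0.6938, 0.6152, 0.0000] → [0.1501, 0.1216, -0.0000, 0.0000, 0.0000, 1.0000]
J4: z=[0.7771, 0.6293, 0.0000] o=[-0.3351, 0.1723, 0.0900] → [-0.1660, 0.2050, 0.3768, 0.7771, 0.6293, 0.0000]
q̇ = J⁺·V = [-0.5910, -0.1680, -0.6340, 0.6110]

-0.5910 -0.1680 -0.6340 0.6110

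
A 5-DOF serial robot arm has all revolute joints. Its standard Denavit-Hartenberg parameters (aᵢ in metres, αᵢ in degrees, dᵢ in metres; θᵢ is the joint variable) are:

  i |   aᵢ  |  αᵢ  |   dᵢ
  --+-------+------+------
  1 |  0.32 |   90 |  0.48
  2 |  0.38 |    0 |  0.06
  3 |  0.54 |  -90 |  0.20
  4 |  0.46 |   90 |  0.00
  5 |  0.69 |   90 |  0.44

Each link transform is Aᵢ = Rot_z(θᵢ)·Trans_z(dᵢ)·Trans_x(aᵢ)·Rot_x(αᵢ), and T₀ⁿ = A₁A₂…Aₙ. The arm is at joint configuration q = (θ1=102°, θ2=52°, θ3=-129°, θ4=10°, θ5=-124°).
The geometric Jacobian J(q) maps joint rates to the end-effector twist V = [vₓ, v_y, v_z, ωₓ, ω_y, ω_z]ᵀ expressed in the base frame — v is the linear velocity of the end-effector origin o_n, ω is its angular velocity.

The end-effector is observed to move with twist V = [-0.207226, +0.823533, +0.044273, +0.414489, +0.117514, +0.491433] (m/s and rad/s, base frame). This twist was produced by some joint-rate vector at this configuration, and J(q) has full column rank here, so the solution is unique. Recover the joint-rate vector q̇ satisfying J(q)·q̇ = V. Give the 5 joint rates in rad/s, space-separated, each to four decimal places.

0.4160 0.6120 0.1980 0.0450 -0.3860

o_n = [0.6340, 0.2898, -0.0210]
J₁: ẑ×o_n = [-0.2898, 0.6340, 0.0000], ω = ẑ
J2: z=[0.9781, 0.2079, 0.0000] o=[-0.0665, 0.3130, 0.4800] → [-0.1042, 0.4901, -0.1683, 0.9781, 0.2079, 0.0000]
J3: z=[0.9781, 0.2079, 0.0000] o=[-0.0565, 0.5543, 0.7794] → [-0.1664, 0.7830, -0.4023, 0.9781, 0.2079, 0.0000]
J4: z=[-0.2026, 0.9531, 0.2250] o=[0.1139, 0.7147, 0.2533] → [-0.1658, 0.0614, -0.4097, -0.2026, 0.9531, 0.2250]
J5: z=[0.9552, 0.2430, -0.1692] o=[0.0146, 0.7978, -0.1881] → [-0.0453, -0.2644, -0.6357, 0.9552, 0.2430, -0.1692]
q̇ = J⁺·V = [0.4160, 0.6120, 0.1980, 0.0450, -0.3860]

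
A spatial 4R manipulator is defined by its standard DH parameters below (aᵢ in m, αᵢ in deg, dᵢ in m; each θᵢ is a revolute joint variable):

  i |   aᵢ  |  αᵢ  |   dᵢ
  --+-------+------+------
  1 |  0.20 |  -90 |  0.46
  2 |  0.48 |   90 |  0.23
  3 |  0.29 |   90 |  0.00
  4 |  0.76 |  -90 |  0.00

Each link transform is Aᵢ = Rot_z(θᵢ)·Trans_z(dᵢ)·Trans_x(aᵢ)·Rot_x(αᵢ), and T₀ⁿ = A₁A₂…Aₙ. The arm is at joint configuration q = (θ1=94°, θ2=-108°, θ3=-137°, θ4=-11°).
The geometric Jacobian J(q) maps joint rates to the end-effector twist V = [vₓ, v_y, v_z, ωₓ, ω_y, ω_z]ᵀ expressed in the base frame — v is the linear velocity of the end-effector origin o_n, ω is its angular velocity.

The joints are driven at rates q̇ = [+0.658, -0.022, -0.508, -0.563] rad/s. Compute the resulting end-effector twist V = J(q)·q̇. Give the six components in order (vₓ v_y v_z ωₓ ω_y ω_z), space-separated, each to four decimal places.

-0.7742 0.7582 -0.1499 0.4073 0.3939 1.1802

o_n = [0.4459, 0.4559, 0.2407]
J₁: ẑ×o_n = [-0.4559, 0.4459, 0.0000], ω = ẑ
J2: z=[-0.9976, -0.0698, 0.0000] o=[-0.0140, 0.1995, 0.4600] → [0.0153, -0.2188, -0.2237, -0.9976, -0.0698, 0.0000]
J3: z=[0.0663, -0.9487, -0.3090] o=[-0.2330, 0.0355, 0.9165] → [0.7711, -0.1650, 0.6720, 0.0663, -0.9487, -0.3090]
J4: z=[-0.7443, 0.1592, -0.6486] o=[-0.0403, 0.1147, 0.7148] → [0.1459, -0.6682, -0.3314, -0.7443, 0.1592, -0.6486]
V = J·q̇ = [-0.7742, 0.7582, -0.1499, 0.4073, 0.3939, 1.1802]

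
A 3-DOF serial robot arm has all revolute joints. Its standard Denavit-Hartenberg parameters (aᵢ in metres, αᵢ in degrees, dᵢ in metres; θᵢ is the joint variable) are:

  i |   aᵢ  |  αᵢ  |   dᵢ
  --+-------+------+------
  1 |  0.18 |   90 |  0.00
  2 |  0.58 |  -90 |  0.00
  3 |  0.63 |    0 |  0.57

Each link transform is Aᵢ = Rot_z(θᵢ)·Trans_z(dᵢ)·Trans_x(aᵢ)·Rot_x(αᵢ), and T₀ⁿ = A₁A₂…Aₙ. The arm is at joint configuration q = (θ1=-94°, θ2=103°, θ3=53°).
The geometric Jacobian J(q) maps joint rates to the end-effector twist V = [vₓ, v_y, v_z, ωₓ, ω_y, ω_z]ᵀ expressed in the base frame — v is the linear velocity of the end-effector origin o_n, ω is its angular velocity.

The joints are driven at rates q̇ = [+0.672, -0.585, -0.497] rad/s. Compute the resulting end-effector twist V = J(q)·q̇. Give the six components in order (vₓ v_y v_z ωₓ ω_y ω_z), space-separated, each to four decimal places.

-0.5897 -0.0363 0.6948 0.5498 -0.5239 0.7838

o_n = [0.5432, 0.5546, 0.8063]
J₁: ẑ×o_n = [-0.5546, 0.5432, 0.0000], ω = ẑ
J2: z=[-0.9976, 0.0698, 0.0000] o=[-0.0126, -0.1796, 0.0000] → [0.0562, 0.8044, -0.7712, -0.9976, 0.0698, 0.0000]
J3: z=[0.0680, 0.9720, -0.2250] o=[-0.0035, -0.0494, 0.5651] → [0.3703, -0.1394, -0.4902, 0.0680, 0.9720, -0.2250]
V = J·q̇ = [-0.5897, -0.0363, 0.6948, 0.5498, -0.5239, 0.7838]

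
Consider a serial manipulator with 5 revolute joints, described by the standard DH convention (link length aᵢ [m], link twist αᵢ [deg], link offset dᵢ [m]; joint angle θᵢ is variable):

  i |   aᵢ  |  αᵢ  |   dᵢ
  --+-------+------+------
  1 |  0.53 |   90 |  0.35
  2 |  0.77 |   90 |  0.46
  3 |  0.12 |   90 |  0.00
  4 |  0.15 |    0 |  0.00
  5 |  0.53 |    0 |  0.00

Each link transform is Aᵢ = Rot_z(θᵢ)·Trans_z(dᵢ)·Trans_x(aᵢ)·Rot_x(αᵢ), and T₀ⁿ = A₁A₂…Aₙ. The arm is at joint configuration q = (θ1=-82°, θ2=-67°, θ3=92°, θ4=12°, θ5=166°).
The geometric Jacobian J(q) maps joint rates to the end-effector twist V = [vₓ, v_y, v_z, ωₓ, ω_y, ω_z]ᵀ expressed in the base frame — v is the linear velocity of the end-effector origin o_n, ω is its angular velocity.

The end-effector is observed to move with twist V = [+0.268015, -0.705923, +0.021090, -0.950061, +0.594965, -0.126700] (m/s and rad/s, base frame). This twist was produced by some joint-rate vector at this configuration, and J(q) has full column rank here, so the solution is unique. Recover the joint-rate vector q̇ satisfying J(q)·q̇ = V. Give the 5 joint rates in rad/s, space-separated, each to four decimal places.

o_n = [-0.0855, -0.8085, -0.3866]
J₁: ẑ×o_n = [0.8085, -0.0855, 0.0000], ω = ẑ
J2: z=[-0.9903, -0.1392, 0.0000] o=[0.0738, -0.5248, 0.3500] → [0.1025, -0.7295, 0.2587, -0.9903, -0.1392, 0.0000]
J3: z=[-0.1281, 0.9115, -0.3907] o=[-0.3399, -0.8868, -0.3588] → [0.0052, -0.1030, -0.2419, -0.1281, 0.9115, -0.3907]
J4: z=[0.0198, -0.3915, -0.9199] o=[-0.4589, -0.9019, -0.3549] → [0.0983, -0.3428, 0.1480, 0.0198, -0.3915, -0.9199]
J5: z=[0.0198, -0.3915, -0.9199] o=[-0.6084, -0.8919, -0.3624] → [0.0862, -0.4805, 0.2064, 0.0198, -0.3915, -0.9199]
q̇ = J⁺·V = [0.2110, 0.8570, 0.7960, 0.2410, -0.2120]

0.2110 0.8570 0.7960 0.2410 -0.2120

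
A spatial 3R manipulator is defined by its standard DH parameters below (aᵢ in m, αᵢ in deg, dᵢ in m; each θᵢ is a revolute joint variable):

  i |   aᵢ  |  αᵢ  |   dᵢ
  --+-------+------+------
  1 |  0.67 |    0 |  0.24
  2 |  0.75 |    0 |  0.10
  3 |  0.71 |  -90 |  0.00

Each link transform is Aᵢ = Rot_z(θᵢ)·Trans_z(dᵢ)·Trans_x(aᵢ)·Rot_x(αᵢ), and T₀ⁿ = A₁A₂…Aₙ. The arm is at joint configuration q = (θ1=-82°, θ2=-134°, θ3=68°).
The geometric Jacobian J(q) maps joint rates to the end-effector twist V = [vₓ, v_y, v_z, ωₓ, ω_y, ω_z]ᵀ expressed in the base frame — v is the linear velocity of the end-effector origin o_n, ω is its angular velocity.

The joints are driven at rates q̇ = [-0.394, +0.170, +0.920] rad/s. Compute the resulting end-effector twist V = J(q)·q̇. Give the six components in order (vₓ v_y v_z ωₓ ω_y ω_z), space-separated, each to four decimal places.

o_n = [-1.1156, -0.5989, 0.3400]
J₁: ẑ×o_n = [0.5989, -1.1156, 0.0000], ω = ẑ
J2: z=[0.0000, 0.0000, 1.0000] o=[0.0932, -0.6635, 0.2400] → [-0.0646, -1.2089, 0.0000, 0.0000, 0.0000, 1.0000]
J3: z=[0.0000, 0.0000, 1.0000] o=[-0.5135, -0.2226, 0.3400] → [0.3762, -0.6021, 0.0000, 0.0000, 0.0000, 1.0000]
V = J·q̇ = [0.0992, -0.3199, 0.0000, 0.0000, 0.0000, 0.6960]

0.0992 -0.3199 0.0000 0.0000 0.0000 0.6960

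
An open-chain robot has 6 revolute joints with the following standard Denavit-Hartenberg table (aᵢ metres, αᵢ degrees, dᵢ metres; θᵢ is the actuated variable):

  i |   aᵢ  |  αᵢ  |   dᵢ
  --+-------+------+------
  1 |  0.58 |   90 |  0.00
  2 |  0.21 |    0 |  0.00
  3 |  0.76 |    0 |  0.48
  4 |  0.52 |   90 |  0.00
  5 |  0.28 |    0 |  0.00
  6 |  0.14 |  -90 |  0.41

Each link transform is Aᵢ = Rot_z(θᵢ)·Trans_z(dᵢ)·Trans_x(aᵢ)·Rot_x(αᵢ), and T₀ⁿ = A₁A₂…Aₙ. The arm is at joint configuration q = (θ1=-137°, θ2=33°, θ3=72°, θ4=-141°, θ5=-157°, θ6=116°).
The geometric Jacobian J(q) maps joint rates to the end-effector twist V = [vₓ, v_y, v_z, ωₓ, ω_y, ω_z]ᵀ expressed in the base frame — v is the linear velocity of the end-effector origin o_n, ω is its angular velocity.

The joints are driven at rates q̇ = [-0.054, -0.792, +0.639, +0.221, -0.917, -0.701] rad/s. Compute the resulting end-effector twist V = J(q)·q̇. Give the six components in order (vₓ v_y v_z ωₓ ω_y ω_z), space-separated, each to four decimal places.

o_n = [-0.6407, -0.2163, 0.3005]
J₁: ẑ×o_n = [0.2163, -0.6407, 0.0000], ω = ẑ
J2: z=[-0.6820, 0.7314, 0.0000] o=[-0.4242, -0.3956, 0.0000] → [0.2198, 0.2050, 0.0361, -0.6820, 0.7314, 0.0000]
J3: z=[-0.6820, 0.7314, 0.0000] o=[-0.5530, -0.5157, 0.1144] → [0.1361, 0.1270, -0.1400, -0.6820, 0.7314, 0.0000]
J4: z=[-0.6820, 0.7314, 0.0000] o=[-0.7365, -0.0305, 0.8485] → [-0.4007, -0.3737, 0.0567, -0.6820, 0.7314, 0.0000]
J5: z=[0.4299, 0.4009, -0.8090] o=[-1.0442, -0.3174, 0.5428] → [-0.0154, -0.2223, -0.1183, 0.4299, 0.4009, -0.8090]
J6: z=[0.4299, 0.4009, -0.8090] o=[-0.8171, -0.2552, 0.6943] → [-0.1264, 0.0266, -0.0540, 0.4299, 0.4009, -0.8090]
V = J·q̇ = [-0.0846, 0.0560, 0.0408, -0.7419, -0.5989, 1.2550]

-0.0846 0.0560 0.0408 -0.7419 -0.5989 1.2550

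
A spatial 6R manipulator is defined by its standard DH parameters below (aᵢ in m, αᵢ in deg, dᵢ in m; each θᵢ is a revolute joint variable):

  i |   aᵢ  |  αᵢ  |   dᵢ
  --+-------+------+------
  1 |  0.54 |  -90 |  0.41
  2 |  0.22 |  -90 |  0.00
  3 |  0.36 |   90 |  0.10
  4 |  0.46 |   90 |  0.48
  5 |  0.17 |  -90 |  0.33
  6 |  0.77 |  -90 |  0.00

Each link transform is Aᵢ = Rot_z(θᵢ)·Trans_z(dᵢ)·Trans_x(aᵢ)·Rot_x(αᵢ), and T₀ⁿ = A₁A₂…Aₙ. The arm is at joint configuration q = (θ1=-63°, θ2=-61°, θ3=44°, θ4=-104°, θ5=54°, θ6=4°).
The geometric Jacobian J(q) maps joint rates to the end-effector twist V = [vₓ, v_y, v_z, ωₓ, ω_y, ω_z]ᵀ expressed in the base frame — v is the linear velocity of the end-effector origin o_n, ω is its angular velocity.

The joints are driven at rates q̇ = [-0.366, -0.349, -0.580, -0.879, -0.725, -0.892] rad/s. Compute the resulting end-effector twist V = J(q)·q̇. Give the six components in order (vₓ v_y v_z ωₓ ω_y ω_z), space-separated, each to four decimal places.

o_n = [1.0240, 0.1871, 1.6539]
J₁: ẑ×o_n = [-0.1871, 1.0240, 0.0000], ω = ẑ
J2: z=[0.8910, 0.4540, 0.0000] o=[0.2452, -0.4811, 0.4100] → [0.5647, -1.1084, 0.2418, 0.8910, 0.4540, 0.0000]
J3: z=[0.3971, -0.7793, -0.4848] o=[0.2936, -0.5762, 0.6024] → [-0.4494, -0.7717, 0.8723, 0.3971, -0.7793, -0.4848]
J4: z=[0.7938, 0.0265, 0.6076] o=[0.1675, -0.8795, 0.7804] → [-0.6249, -0.1730, 0.8240, 0.7938, 0.0265, 0.6076]
J5: z=[0.5430, 0.4190, -0.7277] o=[0.4225, -0.4493, 1.2184] → [0.6456, -0.6742, 0.0935, 0.5430, 0.4190, -0.7277]
J6: z=[0.6881, -0.7187, 0.0997] o=[0.6835, -0.2167, 1.0936] → [-0.4429, -0.3516, 0.5226, 0.6881, -0.7187, 0.0997]
V = J·q̇ = [0.6083, 1.4141, -1.8485, -2.2465, 0.6076, -0.1802]

0.6083 1.4141 -1.8485 -2.2465 0.6076 -0.1802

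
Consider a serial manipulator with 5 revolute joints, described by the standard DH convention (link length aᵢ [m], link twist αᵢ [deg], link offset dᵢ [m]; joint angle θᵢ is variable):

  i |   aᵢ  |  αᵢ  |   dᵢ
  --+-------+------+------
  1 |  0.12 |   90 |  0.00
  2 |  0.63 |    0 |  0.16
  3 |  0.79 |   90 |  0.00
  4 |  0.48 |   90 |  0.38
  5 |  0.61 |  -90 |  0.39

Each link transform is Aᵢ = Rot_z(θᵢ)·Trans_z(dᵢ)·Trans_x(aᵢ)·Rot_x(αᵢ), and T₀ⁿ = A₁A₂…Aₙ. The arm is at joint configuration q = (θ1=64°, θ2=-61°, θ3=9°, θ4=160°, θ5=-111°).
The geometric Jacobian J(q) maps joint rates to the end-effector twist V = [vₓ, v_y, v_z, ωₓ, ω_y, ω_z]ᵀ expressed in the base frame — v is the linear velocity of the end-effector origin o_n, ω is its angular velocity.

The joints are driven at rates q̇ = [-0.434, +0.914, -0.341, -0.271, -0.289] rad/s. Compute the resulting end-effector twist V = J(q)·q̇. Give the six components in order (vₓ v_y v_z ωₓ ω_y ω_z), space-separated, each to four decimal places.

0.6254 0.3592 0.3457 0.3379 0.0051 -0.1893

o_n = [0.9884, 0.6216, -0.9684]
J₁: ẑ×o_n = [-0.6216, 0.9884, 0.0000], ω = ẑ
J2: z=[0.8988, -0.4384, 0.0000] o=[0.0526, 0.1079, 0.0000] → [0.4245, 0.8704, 0.8720, 0.8988, -0.4384, 0.0000]
J3: z=[0.8988, -0.4384, 0.0000] o=[0.3303, 0.3122, -0.5510] → [0.1830, 0.3752, 0.5666, 0.8988, -0.4384, 0.0000]
J4: z=[-0.3454, -0.7083, -0.6157] o=[0.5435, 0.7494, -1.1735] → [-0.2239, -0.2031, 0.3592, -0.3454, -0.7083, -0.6157]
J5: z=[0.9369, -0.2227, -0.2695] o=[0.4381, 0.1587, -1.0521] → [0.1061, -0.2267, 0.5563, 0.9369, -0.2227, -0.2695]
V = J·q̇ = [0.6254, 0.3592, 0.3457, 0.3379, 0.0051, -0.1893]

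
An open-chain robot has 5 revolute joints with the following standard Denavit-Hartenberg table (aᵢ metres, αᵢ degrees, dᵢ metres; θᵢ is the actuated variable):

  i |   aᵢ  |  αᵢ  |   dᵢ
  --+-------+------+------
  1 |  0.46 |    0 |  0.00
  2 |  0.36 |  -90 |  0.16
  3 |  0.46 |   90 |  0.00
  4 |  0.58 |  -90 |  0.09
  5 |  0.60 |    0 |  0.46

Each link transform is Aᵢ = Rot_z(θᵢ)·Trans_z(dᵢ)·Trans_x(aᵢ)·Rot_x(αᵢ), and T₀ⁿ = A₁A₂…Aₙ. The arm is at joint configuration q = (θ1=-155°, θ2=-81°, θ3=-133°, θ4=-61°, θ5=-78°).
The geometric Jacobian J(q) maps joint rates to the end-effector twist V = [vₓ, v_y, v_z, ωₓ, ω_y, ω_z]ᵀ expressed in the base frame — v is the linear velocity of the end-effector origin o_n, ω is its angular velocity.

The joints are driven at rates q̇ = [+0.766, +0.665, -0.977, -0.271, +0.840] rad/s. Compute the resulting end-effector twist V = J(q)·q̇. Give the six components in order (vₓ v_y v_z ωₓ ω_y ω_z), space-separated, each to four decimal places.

1.7296 0.9157 -1.1176 0.6417 0.0675 2.1531

o_n = [0.4439, -0.7671, 0.5789]
J₁: ẑ×o_n = [0.7671, 0.4439, -0.0000], ω = ẑ
J2: z=[0.0000, 0.0000, 1.0000] o=[-0.4169, -0.1944, 0.0000] → [0.5727, 0.8608, -0.0000, 0.0000, 0.0000, 1.0000]
J3: z=[-0.8290, -0.5592, 0.0000] o=[-0.6182, 0.1040, 0.1600] → [-0.2343, 0.3473, 1.3162, -0.8290, -0.5592, 0.0000]
J4: z=[0.4090, -0.6063, -0.6820] o=[-0.4428, -0.1560, 0.4964] → [-0.4668, -0.6384, 0.2877, 0.4090, -0.6063, -0.6820]
J5: z=[-0.0684, -0.7656, 0.6397] o=[0.1218, -0.0859, 0.6407] → [0.4830, 0.2018, 0.2932, -0.0684, -0.7656, 0.6397]
V = J·q̇ = [1.7296, 0.9157, -1.1176, 0.6417, 0.0675, 2.1531]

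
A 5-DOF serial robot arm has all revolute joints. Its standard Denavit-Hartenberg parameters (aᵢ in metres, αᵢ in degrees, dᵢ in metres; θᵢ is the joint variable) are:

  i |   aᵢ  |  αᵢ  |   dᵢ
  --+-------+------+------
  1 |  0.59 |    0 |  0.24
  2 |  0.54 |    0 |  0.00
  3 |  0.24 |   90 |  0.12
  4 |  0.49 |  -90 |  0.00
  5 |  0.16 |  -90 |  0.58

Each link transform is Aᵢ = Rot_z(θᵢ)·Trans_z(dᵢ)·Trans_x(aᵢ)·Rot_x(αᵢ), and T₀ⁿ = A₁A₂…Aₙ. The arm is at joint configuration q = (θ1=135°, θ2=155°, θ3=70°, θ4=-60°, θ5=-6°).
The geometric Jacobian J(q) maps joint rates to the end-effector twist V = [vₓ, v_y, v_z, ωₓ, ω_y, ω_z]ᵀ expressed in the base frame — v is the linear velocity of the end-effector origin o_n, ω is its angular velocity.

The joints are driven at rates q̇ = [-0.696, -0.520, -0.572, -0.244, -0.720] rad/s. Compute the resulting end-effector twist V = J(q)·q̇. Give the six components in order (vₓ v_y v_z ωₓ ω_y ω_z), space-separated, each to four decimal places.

-0.4290 -1.9563 -0.1913 -0.6235 0.2440 -2.1480

o_n = [0.8344, -0.1070, 0.0878]
J₁: ẑ×o_n = [0.1070, 0.8344, -0.0000], ω = ẑ
J2: z=[0.0000, 0.0000, 1.0000] o=[-0.4172, 0.4172, 0.2400] → [0.5242, 1.2515, -0.0000, 0.0000, 0.0000, 1.0000]
J3: z=[0.0000, 0.0000, 1.0000] o=[-0.2325, -0.0902, 0.2400] → [0.0167, 1.0669, -0.0000, 0.0000, 0.0000, 1.0000]
J4: z=[-0.0000, -1.0000, 0.0000] o=[0.0075, -0.0902, 0.3600] → [0.2722, -0.0000, 0.8269, -0.0000, -1.0000, 0.0000]
J5: z=[0.8660, -0.0000, 0.5000] o=[0.2525, -0.0902, -0.0644] → [0.0084, 0.1591, -0.0145, 0.8660, -0.0000, 0.5000]
V = J·q̇ = [-0.4290, -1.9563, -0.1913, -0.6235, 0.2440, -2.1480]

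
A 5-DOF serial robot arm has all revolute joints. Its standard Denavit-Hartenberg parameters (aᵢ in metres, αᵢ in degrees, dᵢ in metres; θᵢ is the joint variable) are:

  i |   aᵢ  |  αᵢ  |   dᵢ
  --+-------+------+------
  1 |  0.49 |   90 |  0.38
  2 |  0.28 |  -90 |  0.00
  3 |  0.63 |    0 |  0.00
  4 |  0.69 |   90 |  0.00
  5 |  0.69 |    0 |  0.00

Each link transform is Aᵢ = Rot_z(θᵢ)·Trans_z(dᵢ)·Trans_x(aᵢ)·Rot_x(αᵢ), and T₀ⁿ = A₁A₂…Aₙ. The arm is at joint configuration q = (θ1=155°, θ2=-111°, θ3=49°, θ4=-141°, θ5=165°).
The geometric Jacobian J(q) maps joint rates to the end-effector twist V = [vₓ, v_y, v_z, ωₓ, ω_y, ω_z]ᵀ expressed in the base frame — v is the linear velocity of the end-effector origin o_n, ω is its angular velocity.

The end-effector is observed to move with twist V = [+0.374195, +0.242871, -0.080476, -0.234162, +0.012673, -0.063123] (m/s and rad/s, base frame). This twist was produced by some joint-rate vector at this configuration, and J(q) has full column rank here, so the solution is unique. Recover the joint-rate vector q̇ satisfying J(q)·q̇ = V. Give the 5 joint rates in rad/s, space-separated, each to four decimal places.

-0.6690 -0.0650 -0.5320 0.5180 0.6440

o_n = [-0.5613, -0.2370, -0.3305]
J₁: ẑ×o_n = [0.2370, -0.5613, 0.0000], ω = ẑ
J2: z=[0.4226, 0.9063, 0.0000] o=[-0.4441, 0.2071, 0.3800] → [-0.6439, 0.3003, -0.0814, 0.4226, 0.9063, 0.0000]
J3: z=[-0.8461, 0.3945, -0.3584] o=[-0.3531, 0.1647, 0.1186] → [-0.3211, -0.3054, 0.4220, -0.8461, 0.3945, -0.3584]
J4: z=[-0.8461, 0.3945, -0.3584] o=[-0.4198, -0.3288, -0.2673] → [0.0080, -0.0028, -0.0219, -0.8461, 0.3945, -0.3584]
J5: z=[-0.3393, 0.1197, 0.9330] o=[-0.1362, 0.2998, -0.2448] → [0.4905, -0.4257, 0.2330, -0.3393, 0.1197, 0.9330]
q̇ = J⁺·V = [-0.6690, -0.0650, -0.5320, 0.5180, 0.6440]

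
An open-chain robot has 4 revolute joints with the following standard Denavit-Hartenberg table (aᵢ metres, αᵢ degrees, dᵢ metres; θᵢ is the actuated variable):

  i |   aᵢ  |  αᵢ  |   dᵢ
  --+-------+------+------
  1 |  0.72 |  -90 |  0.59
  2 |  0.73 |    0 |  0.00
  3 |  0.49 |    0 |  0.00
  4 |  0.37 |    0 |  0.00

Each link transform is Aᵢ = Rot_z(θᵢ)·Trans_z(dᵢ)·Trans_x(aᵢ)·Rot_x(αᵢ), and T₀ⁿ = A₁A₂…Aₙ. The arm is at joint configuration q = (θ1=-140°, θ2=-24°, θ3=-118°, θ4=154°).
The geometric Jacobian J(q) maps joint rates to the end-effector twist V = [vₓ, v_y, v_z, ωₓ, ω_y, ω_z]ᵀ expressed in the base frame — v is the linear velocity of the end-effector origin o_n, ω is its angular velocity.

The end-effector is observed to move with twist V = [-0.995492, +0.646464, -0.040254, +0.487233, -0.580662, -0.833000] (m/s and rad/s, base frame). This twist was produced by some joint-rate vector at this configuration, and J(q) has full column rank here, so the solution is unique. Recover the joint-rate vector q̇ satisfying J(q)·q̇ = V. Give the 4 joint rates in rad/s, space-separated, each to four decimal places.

-0.8330 0.2720 0.8040 -0.3180

o_n = [-1.0439, -0.8759, 1.1117]
J₁: ẑ×o_n = [0.8759, -1.0439, 0.0000], ω = ẑ
J2: z=[0.6428, -0.7660, 0.0000] o=[-0.5516, -0.4628, 0.5900] → [-0.3996, -0.3353, -0.6427, 0.6428, -0.7660, 0.0000]
J3: z=[0.6428, -0.7660, 0.0000] o=[-1.0624, -0.8915, 0.8869] → [-0.1722, -0.1445, 0.0242, 0.6428, -0.7660, 0.0000]
J4: z=[0.6428, -0.7660, 0.0000] o=[-0.7666, -0.6433, 1.1886] → [0.0589, 0.0494, -0.3619, 0.6428, -0.7660, 0.0000]
q̇ = J⁺·V = [-0.8330, 0.2720, 0.8040, -0.3180]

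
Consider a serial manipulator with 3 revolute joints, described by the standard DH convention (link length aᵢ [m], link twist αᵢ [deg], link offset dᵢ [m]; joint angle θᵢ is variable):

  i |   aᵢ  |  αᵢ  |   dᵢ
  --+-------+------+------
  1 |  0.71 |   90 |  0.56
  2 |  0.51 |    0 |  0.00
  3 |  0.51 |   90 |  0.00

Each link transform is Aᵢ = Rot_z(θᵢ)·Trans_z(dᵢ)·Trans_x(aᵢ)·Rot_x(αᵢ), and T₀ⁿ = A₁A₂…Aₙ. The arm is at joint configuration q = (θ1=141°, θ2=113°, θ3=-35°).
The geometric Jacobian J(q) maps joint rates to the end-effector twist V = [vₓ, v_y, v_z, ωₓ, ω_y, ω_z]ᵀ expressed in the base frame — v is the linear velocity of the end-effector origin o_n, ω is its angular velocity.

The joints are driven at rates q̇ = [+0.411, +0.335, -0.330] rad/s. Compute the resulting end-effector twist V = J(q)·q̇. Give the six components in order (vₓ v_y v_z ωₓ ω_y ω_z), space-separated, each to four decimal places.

-0.0354 -0.2975 -0.0662 0.0031 0.0039 0.4110

o_n = [-0.4793, 0.3881, 1.5283]
J₁: ẑ×o_n = [-0.3881, -0.4793, 0.0000], ω = ẑ
J2: z=[0.6293, 0.7771, 0.0000] o=[-0.5518, 0.4468, 0.5600] → [0.7525, -0.6094, -0.0932, 0.6293, 0.7771, 0.0000]
J3: z=[0.6293, 0.7771, 0.0000] o=[-0.3969, 0.3214, 1.0295] → [0.3877, -0.3139, 0.1060, 0.6293, 0.7771, 0.0000]
V = J·q̇ = [-0.0354, -0.2975, -0.0662, 0.0031, 0.0039, 0.4110]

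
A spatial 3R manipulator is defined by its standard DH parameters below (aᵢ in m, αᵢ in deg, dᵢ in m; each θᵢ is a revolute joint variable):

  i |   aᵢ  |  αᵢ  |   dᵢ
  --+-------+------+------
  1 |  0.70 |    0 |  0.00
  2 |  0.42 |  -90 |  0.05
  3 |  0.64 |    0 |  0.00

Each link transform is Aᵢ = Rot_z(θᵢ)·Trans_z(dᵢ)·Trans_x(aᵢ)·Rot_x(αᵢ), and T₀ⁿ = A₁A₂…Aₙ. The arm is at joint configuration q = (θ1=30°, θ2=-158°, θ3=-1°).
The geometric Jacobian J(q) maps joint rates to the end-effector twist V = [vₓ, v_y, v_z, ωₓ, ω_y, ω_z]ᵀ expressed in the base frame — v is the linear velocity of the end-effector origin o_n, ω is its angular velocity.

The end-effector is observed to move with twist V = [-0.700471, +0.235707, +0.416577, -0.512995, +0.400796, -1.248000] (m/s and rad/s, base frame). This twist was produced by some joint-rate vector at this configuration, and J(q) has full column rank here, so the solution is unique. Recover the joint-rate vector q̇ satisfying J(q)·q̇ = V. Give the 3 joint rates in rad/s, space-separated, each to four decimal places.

-0.9640 -0.2840 -0.6510

o_n = [-0.0463, -0.4852, 0.0612]
J₁: ẑ×o_n = [0.4852, -0.0463, 0.0000], ω = ẑ
J2: z=[0.0000, 0.0000, 1.0000] o=[0.6062, 0.3500, 0.0000] → [0.8352, -0.6525, 0.0000, 0.0000, 0.0000, 1.0000]
J3: z=[0.7880, -0.6157, 0.0000] o=[0.3476, 0.0190, 0.0500] → [-0.0069, -0.0088, -0.6399, 0.7880, -0.6157, 0.0000]
q̇ = J⁺·V = [-0.9640, -0.2840, -0.6510]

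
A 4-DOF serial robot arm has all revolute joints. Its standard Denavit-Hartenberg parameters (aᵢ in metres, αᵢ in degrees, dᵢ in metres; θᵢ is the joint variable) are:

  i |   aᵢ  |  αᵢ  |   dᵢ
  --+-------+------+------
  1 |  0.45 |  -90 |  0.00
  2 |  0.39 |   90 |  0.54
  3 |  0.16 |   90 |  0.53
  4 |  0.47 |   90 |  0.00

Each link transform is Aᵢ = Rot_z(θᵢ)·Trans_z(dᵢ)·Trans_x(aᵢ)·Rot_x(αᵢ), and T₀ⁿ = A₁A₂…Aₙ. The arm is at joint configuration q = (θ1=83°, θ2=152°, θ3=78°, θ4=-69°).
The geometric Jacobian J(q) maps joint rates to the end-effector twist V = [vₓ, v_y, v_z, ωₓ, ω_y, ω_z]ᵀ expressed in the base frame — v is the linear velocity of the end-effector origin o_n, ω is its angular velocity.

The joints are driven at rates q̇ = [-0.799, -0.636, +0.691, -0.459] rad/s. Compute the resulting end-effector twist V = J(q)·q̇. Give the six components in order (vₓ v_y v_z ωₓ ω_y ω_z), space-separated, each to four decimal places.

o_n = [-0.8441, 0.1925, -0.2957]
J₁: ẑ×o_n = [-0.1925, -0.8441, 0.0000], ω = ẑ
J2: z=[-0.9925, 0.1219, 0.0000] o=[0.0548, 0.4466, 0.0000] → [-0.0360, -0.2935, 0.3618, -0.9925, 0.1219, 0.0000]
J3: z=[0.0572, 0.4660, -0.8829] o=[-0.5231, 0.1707, -0.1831] → [-0.0332, 0.2899, 0.1508, 0.0572, 0.4660, -0.8829]
J4: z=[0.1011, -0.8826, -0.4592] o=[-0.6517, 0.4076, -0.6667] → [-0.4262, 0.0508, -0.1915, 0.1011, -0.8826, -0.4592]
V = J·q̇ = [0.3494, 1.0380, -0.0380, 0.6244, 0.6496, -1.1983]

0.3494 1.0380 -0.0380 0.6244 0.6496 -1.1983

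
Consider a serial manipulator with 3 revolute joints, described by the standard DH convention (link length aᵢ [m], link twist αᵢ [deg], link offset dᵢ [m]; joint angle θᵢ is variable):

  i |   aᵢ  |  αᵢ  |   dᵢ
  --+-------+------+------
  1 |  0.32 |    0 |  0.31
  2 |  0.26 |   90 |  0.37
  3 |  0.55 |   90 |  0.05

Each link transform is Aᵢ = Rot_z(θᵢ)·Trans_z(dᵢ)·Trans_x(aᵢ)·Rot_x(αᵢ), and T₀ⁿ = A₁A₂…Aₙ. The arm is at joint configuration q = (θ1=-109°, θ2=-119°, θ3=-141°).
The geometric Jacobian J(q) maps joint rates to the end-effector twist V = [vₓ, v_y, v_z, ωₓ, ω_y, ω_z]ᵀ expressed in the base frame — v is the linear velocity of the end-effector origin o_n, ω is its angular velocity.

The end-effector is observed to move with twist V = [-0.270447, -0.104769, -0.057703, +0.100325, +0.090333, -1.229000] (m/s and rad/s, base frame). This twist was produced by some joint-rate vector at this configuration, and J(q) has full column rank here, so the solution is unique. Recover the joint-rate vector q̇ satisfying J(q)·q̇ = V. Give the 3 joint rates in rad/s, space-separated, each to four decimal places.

o_n = [0.0450, -0.3935, 0.3339]
J₁: ẑ×o_n = [0.3935, 0.0450, -0.0000], ω = ẑ
J2: z=[0.0000, 0.0000, 1.0000] o=[-0.1042, -0.3026, 0.3100] → [0.0910, 0.1492, -0.0000, 0.0000, 0.0000, 1.0000]
J3: z=[0.7431, 0.6691, 0.0000] o=[-0.2782, -0.1093, 0.6800] → [-0.2316, 0.2572, -0.4274, 0.7431, 0.6691, 0.0000]
q̇ = J⁺·V = [-0.4210, -0.8080, 0.1350]

-0.4210 -0.8080 0.1350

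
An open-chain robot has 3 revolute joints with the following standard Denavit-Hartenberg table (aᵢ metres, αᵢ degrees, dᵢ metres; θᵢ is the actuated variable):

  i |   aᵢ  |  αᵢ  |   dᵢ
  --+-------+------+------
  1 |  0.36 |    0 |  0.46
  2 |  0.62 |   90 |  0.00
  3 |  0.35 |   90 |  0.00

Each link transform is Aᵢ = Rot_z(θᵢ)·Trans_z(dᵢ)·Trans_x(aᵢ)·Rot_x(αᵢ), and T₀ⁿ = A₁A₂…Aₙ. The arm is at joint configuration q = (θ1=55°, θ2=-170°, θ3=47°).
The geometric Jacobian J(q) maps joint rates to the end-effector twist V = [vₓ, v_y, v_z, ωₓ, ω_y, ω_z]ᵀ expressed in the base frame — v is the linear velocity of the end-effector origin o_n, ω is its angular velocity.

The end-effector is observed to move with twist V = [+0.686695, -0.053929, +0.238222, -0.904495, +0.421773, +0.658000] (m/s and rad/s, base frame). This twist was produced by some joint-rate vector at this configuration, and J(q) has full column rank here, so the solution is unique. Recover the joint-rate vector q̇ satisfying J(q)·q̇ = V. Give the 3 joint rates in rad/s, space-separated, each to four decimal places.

o_n = [-0.1564, -0.4834, 0.7160]
J₁: ẑ×o_n = [0.4834, -0.1564, 0.0000], ω = ẑ
J2: z=[0.0000, 0.0000, 1.0000] o=[0.2065, 0.2949, 0.4600] → [0.7782, -0.3629, 0.0000, 0.0000, 0.0000, 1.0000]
J3: z=[-0.9063, 0.4226, 0.0000] o=[-0.0555, -0.2670, 0.4600] → [0.1082, 0.2320, 0.2387, -0.9063, 0.4226, 0.0000]
q̇ = J⁺·V = [-0.2260, 0.8840, 0.9980]

-0.2260 0.8840 0.9980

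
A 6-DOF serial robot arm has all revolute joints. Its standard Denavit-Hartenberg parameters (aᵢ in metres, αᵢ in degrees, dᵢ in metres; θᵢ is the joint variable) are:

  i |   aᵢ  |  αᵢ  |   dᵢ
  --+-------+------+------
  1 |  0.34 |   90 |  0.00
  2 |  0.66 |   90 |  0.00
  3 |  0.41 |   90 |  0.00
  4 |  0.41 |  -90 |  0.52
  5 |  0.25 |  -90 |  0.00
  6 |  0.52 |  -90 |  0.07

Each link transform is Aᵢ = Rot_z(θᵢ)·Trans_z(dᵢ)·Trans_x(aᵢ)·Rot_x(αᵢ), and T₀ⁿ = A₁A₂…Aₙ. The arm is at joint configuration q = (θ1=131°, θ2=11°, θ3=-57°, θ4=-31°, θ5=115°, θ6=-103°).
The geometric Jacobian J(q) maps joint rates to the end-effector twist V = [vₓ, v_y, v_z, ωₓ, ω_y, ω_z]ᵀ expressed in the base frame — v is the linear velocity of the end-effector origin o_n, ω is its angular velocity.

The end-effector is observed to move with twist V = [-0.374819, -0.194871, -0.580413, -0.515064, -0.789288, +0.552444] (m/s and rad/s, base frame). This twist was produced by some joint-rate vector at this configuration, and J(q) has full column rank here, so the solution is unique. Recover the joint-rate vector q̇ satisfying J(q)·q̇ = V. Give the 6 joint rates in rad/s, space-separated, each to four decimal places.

o_n = [-1.5332, 0.2317, -0.1267]
J₁: ẑ×o_n = [-0.2317, -1.5332, 0.0000], ω = ẑ
J2: z=[0.7547, 0.6561, 0.0000] o=[-0.2231, 0.2566, 0.0000] → [-0.0831, 0.0956, 0.8408, 0.7547, 0.6561, 0.0000]
J3: z=[-0.1252, 0.1440, -0.9816] o=[-0.6481, 0.7456, 0.1259] → [-0.5407, 0.8372, 0.1918, -0.1252, 0.1440, -0.9816]
J4: z=[0.1291, -0.9786, -0.1600] o=[-1.0514, 0.6854, 0.1685] → [0.2163, 0.1152, -0.5301, 0.1291, -0.9786, -0.1600]
J5: z=[-0.6139, 0.0479, -0.7879] o=[-1.3036, 0.0945, 0.3291] → [0.0863, -0.0989, -0.0732, -0.6139, 0.0479, -0.7879]
J6: z=[0.7603, -0.2324, -0.6066] o=[-1.2506, 0.3374, 0.3026] → [0.0357, 0.4978, -0.1460, 0.7603, -0.2324, -0.6066]
q̇ = J⁺·V = [0.3640, -0.6620, 0.7070, 0.5760, -0.7620, -0.6170]

0.3640 -0.6620 0.7070 0.5760 -0.7620 -0.6170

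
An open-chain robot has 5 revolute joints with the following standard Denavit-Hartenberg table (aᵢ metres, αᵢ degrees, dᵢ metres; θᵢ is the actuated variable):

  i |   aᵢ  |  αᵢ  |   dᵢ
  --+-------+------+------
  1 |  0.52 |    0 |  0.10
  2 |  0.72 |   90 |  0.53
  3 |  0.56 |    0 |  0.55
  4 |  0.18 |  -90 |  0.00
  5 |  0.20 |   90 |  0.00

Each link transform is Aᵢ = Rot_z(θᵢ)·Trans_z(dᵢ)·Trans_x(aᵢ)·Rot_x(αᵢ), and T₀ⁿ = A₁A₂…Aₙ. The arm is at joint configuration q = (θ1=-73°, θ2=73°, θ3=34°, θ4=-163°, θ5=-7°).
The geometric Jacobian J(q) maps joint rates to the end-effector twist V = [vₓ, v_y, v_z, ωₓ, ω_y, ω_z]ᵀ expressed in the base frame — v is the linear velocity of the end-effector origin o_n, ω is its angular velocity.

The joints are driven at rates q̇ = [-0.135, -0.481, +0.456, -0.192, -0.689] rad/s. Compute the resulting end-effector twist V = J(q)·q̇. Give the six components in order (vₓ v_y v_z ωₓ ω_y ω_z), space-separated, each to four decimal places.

-0.4755 -0.7401 0.1619 -0.5355 -0.2640 -0.1824

o_n = [1.0981, -1.0717, 0.6490]
J₁: ẑ×o_n = [1.0717, 1.0981, -0.0000], ω = ẑ
J2: z=[0.0000, 0.0000, 1.0000] o=[0.1520, -0.4973, 0.1000] → [0.5744, 0.9461, -0.0000, 0.0000, 0.0000, 1.0000]
J3: z=[0.0000, -1.0000, 0.0000] o=[0.8720, -0.4973, 0.6300] → [-0.0190, 0.0000, 0.2261, 0.0000, -1.0000, 0.0000]
J4: z=[0.0000, -1.0000, 0.0000] o=[1.3363, -1.0473, 0.9431] → [0.2942, -0.0000, -0.2382, 0.0000, -1.0000, 0.0000]
J5: z=[0.7771, -0.0000, -0.6293] o=[1.2230, -1.0473, 0.8033] → [-0.0153, 0.1985, -0.0189, 0.7771, -0.0000, -0.6293]
V = J·q̇ = [-0.4755, -0.7401, 0.1619, -0.5355, -0.2640, -0.1824]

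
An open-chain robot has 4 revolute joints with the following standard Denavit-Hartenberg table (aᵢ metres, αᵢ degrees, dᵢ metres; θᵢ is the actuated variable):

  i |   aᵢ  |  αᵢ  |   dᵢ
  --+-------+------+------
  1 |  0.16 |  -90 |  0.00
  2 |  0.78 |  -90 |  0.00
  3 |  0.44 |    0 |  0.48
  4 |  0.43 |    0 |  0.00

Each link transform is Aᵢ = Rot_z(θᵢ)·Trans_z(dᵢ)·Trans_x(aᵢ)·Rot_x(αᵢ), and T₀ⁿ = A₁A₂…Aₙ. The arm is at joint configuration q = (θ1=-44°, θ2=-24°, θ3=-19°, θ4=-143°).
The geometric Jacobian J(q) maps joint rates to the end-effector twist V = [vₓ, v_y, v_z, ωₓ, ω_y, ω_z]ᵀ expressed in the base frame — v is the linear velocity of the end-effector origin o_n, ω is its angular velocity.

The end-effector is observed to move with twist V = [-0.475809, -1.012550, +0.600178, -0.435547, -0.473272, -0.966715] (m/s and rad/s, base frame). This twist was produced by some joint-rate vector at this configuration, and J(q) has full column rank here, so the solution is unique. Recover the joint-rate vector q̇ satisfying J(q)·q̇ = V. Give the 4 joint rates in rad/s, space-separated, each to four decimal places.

-0.9320 -0.6430 0.1760 -0.1380

o_n = [0.9646, -0.5476, -0.1184]
J₁: ẑ×o_n = [0.5476, 0.9646, -0.0000], ω = ẑ
J2: z=[0.6947, 0.7193, 0.0000] o=[0.1151, -0.1111, 0.0000] → [-0.0851, 0.0822, -0.9143, 0.6947, 0.7193, 0.0000]
J3: z=[0.2926, -0.2825, -0.9135] o=[0.6277, -0.6061, 0.3173] → [0.1765, -0.1803, 0.1123, 0.2926, -0.2825, -0.9135]
J4: z=[0.2926, -0.2825, -0.9135] o=[1.1410, -0.9027, 0.0480] → [0.3714, 0.2099, 0.0540, 0.2926, -0.2825, -0.9135]
q̇ = J⁺·V = [-0.9320, -0.6430, 0.1760, -0.1380]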